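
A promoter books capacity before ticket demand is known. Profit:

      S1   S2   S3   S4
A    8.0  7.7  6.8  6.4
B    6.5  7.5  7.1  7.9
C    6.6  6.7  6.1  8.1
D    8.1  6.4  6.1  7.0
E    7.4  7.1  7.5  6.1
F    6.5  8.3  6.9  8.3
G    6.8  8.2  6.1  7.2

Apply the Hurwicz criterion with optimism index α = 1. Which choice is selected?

A: 1·8.0 + 0·6.4 = 8
B: 1·7.9 + 0·6.5 = 7.9
C: 1·8.1 + 0·6.1 = 8.1
D: 1·8.1 + 0·6.1 = 8.1
E: 1·7.5 + 0·6.1 = 7.5
F: 1·8.3 + 0·6.5 = 8.3
G: 1·8.2 + 0·6.1 = 8.2
Highest Hurwicz score = 8.3 → F.

F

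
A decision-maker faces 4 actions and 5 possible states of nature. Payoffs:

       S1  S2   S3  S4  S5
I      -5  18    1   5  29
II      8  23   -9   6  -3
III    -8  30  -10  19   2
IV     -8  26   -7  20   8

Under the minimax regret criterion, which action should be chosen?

I

Column bests: S1=8, S2=30, S3=1, S4=20, S5=29.
I regrets: 13, 12, 0, 15, 0 → max 15
II regrets: 0, 7, 10, 14, 32 → max 32
III regrets: 16, 0, 11, 1, 27 → max 27
IV regrets: 16, 4, 8, 0, 21 → max 21
Smallest max regret = 15 → I.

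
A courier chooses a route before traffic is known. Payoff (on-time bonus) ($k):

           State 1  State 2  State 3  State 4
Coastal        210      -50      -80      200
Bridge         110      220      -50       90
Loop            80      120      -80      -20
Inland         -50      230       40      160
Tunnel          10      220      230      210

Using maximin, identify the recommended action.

Row minima: Coastal=-80, Bridge=-50, Loop=-80, Inland=-50, Tunnel=10
Best worst-case = 10 → Tunnel.

Tunnel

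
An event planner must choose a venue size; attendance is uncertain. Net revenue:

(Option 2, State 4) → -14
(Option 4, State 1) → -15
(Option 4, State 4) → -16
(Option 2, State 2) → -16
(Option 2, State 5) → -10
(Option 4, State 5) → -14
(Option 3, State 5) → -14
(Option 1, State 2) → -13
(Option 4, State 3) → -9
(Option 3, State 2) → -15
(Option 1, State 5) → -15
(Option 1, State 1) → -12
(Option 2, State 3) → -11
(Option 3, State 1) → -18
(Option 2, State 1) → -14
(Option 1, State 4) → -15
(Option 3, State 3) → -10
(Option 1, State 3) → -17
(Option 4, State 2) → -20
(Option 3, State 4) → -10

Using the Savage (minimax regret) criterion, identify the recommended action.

Option 2

Column bests: State 1=-12, State 2=-13, State 3=-9, State 4=-10, State 5=-10.
Option 1 regrets: 0, 0, 8, 5, 5 → max 8
Option 2 regrets: 2, 3, 2, 4, 0 → max 4
Option 3 regrets: 6, 2, 1, 0, 4 → max 6
Option 4 regrets: 3, 7, 0, 6, 4 → max 7
Smallest max regret = 4 → Option 2.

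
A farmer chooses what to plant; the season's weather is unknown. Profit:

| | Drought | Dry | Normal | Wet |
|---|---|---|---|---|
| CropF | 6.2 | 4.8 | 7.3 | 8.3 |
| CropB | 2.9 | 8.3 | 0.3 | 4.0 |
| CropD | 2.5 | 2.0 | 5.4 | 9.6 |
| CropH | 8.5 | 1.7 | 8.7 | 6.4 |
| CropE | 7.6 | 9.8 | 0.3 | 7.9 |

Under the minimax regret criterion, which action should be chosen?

CropF

Column bests: Drought=8.5, Dry=9.8, Normal=8.7, Wet=9.6.
CropF regrets: 2.3, 5.0, 1.4, 1.3 → max 5.0
CropB regrets: 5.6, 1.5, 8.4, 5.6 → max 8.4
CropD regrets: 6.0, 7.8, 3.3, 0.0 → max 7.8
CropH regrets: 0.0, 8.1, 0.0, 3.2 → max 8.1
CropE regrets: 0.9, 0.0, 8.4, 1.7 → max 8.4
Smallest max regret = 5.0 → CropF.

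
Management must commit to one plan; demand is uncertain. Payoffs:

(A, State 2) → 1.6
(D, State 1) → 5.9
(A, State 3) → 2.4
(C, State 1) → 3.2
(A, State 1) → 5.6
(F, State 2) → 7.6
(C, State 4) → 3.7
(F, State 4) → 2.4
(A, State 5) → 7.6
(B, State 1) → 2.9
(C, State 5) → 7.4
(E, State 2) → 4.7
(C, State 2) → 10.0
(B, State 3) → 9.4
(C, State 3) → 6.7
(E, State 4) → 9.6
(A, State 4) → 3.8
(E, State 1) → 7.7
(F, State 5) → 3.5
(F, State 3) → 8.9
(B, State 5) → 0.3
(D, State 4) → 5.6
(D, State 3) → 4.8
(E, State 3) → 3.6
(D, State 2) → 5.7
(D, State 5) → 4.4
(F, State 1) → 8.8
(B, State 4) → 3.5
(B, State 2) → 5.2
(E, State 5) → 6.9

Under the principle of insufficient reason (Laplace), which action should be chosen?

E

Row averages: A=4.2, B=4.26, C=6.2, D=5.28, E=6.5, F=6.24
Highest average = 6.5 → E.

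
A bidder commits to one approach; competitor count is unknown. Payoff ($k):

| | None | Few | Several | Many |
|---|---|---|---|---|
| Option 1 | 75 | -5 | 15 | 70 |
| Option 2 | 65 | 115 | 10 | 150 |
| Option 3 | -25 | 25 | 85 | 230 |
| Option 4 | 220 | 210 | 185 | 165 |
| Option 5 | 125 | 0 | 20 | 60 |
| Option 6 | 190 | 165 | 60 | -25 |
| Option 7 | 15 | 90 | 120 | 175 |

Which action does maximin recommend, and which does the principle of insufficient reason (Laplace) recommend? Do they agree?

maximin → Option 4; laplace → Option 4 (agree)

Row minima: Option 1=-5, Option 2=10, Option 3=-25, Option 4=165, Option 5=0, Option 6=-25, Option 7=15
Best worst-case = 165 → Option 4.
Row averages: Option 1=38.75, Option 2=85, Option 3=78.75, Option 4=195, Option 5=51.25, Option 6=97.5, Option 7=100
Highest average = 195 → Option 4.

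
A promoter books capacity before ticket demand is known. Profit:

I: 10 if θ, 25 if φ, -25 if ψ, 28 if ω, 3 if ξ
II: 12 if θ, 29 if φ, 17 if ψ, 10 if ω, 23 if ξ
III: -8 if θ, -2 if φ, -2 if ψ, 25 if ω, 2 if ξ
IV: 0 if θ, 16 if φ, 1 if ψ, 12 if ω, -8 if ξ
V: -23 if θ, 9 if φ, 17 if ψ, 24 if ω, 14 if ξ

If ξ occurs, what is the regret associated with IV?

Best payoff under ξ is 23.
Regret = 23 − (-8) = 31.

31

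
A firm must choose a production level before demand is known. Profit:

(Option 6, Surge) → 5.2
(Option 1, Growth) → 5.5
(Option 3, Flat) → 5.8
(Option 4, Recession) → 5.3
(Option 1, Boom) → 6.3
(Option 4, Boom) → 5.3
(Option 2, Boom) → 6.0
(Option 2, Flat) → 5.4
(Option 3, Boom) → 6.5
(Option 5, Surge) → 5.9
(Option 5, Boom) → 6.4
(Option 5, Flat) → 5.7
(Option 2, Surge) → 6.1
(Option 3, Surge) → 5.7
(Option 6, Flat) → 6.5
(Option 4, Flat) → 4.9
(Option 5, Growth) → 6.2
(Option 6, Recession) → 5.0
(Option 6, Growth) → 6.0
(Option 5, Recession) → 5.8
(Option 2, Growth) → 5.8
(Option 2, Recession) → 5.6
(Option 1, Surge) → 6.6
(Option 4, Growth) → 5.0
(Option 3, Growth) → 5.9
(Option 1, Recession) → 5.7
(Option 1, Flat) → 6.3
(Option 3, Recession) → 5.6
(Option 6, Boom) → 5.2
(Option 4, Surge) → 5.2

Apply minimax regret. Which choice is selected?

Option 1

Column bests: Recession=5.8, Flat=6.5, Growth=6.2, Boom=6.5, Surge=6.6.
Option 1 regrets: 0.1, 0.2, 0.7, 0.2, 0.0 → max 0.7
Option 2 regrets: 0.2, 1.1, 0.4, 0.5, 0.5 → max 1.1
Option 3 regrets: 0.2, 0.7, 0.3, 0.0, 0.9 → max 0.9
Option 4 regrets: 0.5, 1.6, 1.2, 1.2, 1.4 → max 1.6
Option 5 regrets: 0.0, 0.8, 0.0, 0.1, 0.7 → max 0.8
Option 6 regrets: 0.8, 0.0, 0.2, 1.3, 1.4 → max 1.4
Smallest max regret = 0.7 → Option 1.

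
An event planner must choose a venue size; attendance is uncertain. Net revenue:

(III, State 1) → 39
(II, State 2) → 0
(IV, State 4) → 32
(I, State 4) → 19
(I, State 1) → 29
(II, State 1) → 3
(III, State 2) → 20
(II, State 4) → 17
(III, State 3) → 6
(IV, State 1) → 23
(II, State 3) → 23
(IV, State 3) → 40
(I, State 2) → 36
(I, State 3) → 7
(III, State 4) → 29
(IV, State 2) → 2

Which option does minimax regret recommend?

Column bests: State 1=39, State 2=36, State 3=40, State 4=32.
I regrets: 10, 0, 33, 13 → max 33
II regrets: 36, 36, 17, 15 → max 36
III regrets: 0, 16, 34, 3 → max 34
IV regrets: 16, 34, 0, 0 → max 34
Smallest max regret = 33 → I.

I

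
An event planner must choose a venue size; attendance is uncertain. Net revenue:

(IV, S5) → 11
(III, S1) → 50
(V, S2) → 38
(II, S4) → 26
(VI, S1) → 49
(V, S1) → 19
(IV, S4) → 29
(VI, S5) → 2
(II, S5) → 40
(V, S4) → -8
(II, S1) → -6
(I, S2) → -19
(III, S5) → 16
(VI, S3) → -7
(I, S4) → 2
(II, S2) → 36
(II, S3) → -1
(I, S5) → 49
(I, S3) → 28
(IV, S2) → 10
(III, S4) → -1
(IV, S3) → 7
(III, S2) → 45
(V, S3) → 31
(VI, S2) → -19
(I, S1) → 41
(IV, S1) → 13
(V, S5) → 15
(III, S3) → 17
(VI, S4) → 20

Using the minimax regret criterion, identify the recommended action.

III

Column bests: S1=50, S2=45, S3=31, S4=29, S5=49.
I regrets: 9, 64, 3, 27, 0 → max 64
II regrets: 56, 9, 32, 3, 9 → max 56
III regrets: 0, 0, 14, 30, 33 → max 33
IV regrets: 37, 35, 24, 0, 38 → max 38
V regrets: 31, 7, 0, 37, 34 → max 37
VI regrets: 1, 64, 38, 9, 47 → max 64
Smallest max regret = 33 → III.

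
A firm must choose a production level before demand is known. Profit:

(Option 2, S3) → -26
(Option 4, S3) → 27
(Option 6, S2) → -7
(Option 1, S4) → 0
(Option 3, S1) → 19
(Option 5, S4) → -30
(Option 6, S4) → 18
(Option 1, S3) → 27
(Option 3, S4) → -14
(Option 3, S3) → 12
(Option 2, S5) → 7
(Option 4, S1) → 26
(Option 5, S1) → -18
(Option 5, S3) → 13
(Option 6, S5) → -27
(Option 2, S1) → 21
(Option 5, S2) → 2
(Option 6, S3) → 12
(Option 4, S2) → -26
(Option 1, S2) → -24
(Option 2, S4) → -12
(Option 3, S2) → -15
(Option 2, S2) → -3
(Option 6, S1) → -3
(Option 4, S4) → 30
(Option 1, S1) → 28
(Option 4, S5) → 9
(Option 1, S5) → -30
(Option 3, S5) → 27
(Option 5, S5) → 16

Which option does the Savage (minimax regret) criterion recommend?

Column bests: S1=28, S2=2, S3=27, S4=30, S5=27.
Option 1 regrets: 0, 26, 0, 30, 57 → max 57
Option 2 regrets: 7, 5, 53, 42, 20 → max 53
Option 3 regrets: 9, 17, 15, 44, 0 → max 44
Option 4 regrets: 2, 28, 0, 0, 18 → max 28
Option 5 regrets: 46, 0, 14, 60, 11 → max 60
Option 6 regrets: 31, 9, 15, 12, 54 → max 54
Smallest max regret = 28 → Option 4.

Option 4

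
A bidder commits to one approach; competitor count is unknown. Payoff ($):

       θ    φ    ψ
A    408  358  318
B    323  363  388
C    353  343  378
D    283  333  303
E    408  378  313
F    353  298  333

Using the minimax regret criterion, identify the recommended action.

Column bests: θ=408, φ=378, ψ=388.
A regrets: 0, 20, 70 → max 70
B regrets: 85, 15, 0 → max 85
C regrets: 55, 35, 10 → max 55
D regrets: 125, 45, 85 → max 125
E regrets: 0, 0, 75 → max 75
F regrets: 55, 80, 55 → max 80
Smallest max regret = 55 → C.

C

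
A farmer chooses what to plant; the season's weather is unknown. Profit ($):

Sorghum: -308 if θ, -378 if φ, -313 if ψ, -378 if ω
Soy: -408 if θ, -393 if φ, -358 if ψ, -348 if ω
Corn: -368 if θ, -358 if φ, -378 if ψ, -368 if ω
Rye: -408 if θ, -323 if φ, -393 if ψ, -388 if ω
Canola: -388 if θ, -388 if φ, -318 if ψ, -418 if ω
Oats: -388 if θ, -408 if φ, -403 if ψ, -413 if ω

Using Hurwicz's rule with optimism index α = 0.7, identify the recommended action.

Sorghum: 0.7·(-308) + 0.3·(-378) = -329
Soy: 0.7·(-348) + 0.3·(-408) = -366
Corn: 0.7·(-358) + 0.3·(-378) = -364
Rye: 0.7·(-323) + 0.3·(-408) = -348.5
Canola: 0.7·(-318) + 0.3·(-418) = -348
Oats: 0.7·(-388) + 0.3·(-413) = -395.5
Highest Hurwicz score = -329 → Sorghum.

Sorghum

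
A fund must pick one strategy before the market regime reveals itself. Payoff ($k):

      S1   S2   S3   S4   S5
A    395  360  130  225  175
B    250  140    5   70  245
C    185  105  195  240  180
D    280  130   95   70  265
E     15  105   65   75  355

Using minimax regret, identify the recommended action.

Column bests: S1=395, S2=360, S3=195, S4=240, S5=355.
A regrets: 0, 0, 65, 15, 180 → max 180
B regrets: 145, 220, 190, 170, 110 → max 220
C regrets: 210, 255, 0, 0, 175 → max 255
D regrets: 115, 230, 100, 170, 90 → max 230
E regrets: 380, 255, 130, 165, 0 → max 380
Smallest max regret = 180 → A.

A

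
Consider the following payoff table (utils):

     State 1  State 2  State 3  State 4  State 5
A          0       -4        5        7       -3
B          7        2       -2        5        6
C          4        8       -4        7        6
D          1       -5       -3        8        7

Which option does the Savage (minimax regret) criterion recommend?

B

Column bests: State 1=7, State 2=8, State 3=5, State 4=8, State 5=7.
A regrets: 7, 12, 0, 1, 10 → max 12
B regrets: 0, 6, 7, 3, 1 → max 7
C regrets: 3, 0, 9, 1, 1 → max 9
D regrets: 6, 13, 8, 0, 0 → max 13
Smallest max regret = 7 → B.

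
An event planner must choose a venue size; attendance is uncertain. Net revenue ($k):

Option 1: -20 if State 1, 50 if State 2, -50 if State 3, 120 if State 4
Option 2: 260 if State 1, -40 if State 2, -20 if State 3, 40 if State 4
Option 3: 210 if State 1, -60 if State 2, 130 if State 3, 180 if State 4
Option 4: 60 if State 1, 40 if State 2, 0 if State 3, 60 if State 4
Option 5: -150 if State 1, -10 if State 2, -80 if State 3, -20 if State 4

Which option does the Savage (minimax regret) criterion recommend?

Option 3

Column bests: State 1=260, State 2=50, State 3=130, State 4=180.
Option 1 regrets: 280, 0, 180, 60 → max 280
Option 2 regrets: 0, 90, 150, 140 → max 150
Option 3 regrets: 50, 110, 0, 0 → max 110
Option 4 regrets: 200, 10, 130, 120 → max 200
Option 5 regrets: 410, 60, 210, 200 → max 410
Smallest max regret = 110 → Option 3.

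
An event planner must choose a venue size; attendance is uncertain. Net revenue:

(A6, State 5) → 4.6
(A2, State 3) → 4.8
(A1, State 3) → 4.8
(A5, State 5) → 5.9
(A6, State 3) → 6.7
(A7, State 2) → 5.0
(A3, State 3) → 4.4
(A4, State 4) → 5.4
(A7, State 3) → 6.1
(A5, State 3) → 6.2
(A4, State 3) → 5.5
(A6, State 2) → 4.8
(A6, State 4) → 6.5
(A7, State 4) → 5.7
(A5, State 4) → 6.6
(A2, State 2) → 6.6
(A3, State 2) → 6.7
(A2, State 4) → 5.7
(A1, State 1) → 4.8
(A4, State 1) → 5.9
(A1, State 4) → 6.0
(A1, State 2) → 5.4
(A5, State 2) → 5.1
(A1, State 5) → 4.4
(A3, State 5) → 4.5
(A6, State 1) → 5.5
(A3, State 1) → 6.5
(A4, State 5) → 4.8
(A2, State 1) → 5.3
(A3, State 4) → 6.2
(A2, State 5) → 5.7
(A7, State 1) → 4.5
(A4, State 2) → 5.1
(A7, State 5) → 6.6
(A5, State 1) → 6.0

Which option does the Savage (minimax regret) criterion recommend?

Column bests: State 1=6.5, State 2=6.7, State 3=6.7, State 4=6.6, State 5=6.6.
A1 regrets: 1.7, 1.3, 1.9, 0.6, 2.2 → max 2.2
A2 regrets: 1.2, 0.1, 1.9, 0.9, 0.9 → max 1.9
A3 regrets: 0.0, 0.0, 2.3, 0.4, 2.1 → max 2.3
A4 regrets: 0.6, 1.6, 1.2, 1.2, 1.8 → max 1.8
A5 regrets: 0.5, 1.6, 0.5, 0.0, 0.7 → max 1.6
A6 regrets: 1.0, 1.9, 0.0, 0.1, 2.0 → max 2.0
A7 regrets: 2.0, 1.7, 0.6, 0.9, 0.0 → max 2.0
Smallest max regret = 1.6 → A5.

A5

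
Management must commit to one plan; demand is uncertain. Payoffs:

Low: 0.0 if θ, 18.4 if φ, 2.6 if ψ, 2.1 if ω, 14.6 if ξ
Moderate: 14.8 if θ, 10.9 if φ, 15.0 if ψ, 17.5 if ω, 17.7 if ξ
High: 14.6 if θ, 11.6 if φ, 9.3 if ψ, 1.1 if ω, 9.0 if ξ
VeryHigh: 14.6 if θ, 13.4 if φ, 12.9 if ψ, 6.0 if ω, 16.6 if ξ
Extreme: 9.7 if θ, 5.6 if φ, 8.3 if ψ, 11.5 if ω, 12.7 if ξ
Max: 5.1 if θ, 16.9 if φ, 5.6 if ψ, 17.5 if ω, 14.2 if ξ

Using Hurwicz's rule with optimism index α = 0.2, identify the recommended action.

Moderate

Low: 0.2·18.4 + 0.8·0.0 = 3.68
Moderate: 0.2·17.7 + 0.8·10.9 = 12.26
High: 0.2·14.6 + 0.8·1.1 = 3.8
VeryHigh: 0.2·16.6 + 0.8·6.0 = 8.12
Extreme: 0.2·12.7 + 0.8·5.6 = 7.02
Max: 0.2·17.5 + 0.8·5.1 = 7.58
Highest Hurwicz score = 12.26 → Moderate.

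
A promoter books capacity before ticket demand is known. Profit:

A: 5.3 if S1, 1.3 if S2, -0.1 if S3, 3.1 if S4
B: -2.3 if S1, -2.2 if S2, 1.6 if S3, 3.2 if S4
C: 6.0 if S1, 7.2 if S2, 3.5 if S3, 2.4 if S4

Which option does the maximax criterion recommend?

Row maxima: A=5.3, B=3.2, C=7.2
Best best-case = 7.2 → C.

C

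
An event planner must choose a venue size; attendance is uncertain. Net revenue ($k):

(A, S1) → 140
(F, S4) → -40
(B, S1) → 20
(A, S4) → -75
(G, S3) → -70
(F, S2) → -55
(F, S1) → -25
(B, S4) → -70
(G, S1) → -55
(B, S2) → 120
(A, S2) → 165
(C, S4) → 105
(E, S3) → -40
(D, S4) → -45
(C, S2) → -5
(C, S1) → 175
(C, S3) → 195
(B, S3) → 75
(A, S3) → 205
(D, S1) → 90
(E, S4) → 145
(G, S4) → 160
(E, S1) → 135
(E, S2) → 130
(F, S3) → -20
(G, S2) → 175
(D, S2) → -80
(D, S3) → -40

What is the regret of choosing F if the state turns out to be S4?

Best payoff under S4 is 160.
Regret = 160 − (-40) = 200.

200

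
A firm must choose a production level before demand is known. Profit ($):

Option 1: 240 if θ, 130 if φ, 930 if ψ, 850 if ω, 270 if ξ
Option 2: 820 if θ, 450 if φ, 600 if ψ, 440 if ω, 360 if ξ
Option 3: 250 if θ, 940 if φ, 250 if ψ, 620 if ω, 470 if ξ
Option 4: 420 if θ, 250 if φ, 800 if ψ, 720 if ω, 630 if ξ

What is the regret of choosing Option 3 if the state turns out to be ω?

Best payoff under ω is 850.
Regret = 850 − 620 = 230.

230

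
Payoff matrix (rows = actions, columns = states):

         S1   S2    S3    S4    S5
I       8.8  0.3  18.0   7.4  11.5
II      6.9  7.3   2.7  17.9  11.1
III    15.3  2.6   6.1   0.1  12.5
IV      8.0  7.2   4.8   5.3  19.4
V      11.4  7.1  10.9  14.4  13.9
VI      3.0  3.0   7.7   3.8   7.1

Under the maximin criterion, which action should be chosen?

Row minima: I=0.3, II=2.7, III=0.1, IV=4.8, V=7.1, VI=3.0
Best worst-case = 7.1 → V.

V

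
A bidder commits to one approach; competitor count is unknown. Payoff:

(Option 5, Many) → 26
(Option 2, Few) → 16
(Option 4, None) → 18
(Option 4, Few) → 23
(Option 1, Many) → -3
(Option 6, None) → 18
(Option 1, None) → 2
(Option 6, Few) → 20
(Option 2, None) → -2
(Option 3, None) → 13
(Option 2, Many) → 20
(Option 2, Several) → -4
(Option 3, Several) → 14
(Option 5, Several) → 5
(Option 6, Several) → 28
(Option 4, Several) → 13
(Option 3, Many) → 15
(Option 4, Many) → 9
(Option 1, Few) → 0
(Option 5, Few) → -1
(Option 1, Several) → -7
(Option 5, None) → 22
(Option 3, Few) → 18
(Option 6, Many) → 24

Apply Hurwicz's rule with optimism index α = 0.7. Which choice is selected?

Option 1: 0.7·2 + 0.3·(-7) = -0.7
Option 2: 0.7·20 + 0.3·(-4) = 12.8
Option 3: 0.7·18 + 0.3·13 = 16.5
Option 4: 0.7·23 + 0.3·9 = 18.8
Option 5: 0.7·26 + 0.3·(-1) = 17.9
Option 6: 0.7·28 + 0.3·18 = 25
Highest Hurwicz score = 25 → Option 6.

Option 6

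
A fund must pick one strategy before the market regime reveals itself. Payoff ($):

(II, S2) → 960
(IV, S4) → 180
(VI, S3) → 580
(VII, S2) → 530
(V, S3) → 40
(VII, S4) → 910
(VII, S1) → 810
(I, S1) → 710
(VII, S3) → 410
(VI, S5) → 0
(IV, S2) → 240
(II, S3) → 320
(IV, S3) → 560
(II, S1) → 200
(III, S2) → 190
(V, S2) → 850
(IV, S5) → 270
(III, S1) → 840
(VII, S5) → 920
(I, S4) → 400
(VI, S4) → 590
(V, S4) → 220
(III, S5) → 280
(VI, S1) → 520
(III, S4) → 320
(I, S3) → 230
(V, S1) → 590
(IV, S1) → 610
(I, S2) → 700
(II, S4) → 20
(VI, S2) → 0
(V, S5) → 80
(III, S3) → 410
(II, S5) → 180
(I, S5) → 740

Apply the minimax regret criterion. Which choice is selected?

Column bests: S1=840, S2=960, S3=580, S4=910, S5=920.
I regrets: 130, 260, 350, 510, 180 → max 510
II regrets: 640, 0, 260, 890, 740 → max 890
III regrets: 0, 770, 170, 590, 640 → max 770
IV regrets: 230, 720, 20, 730, 650 → max 730
V regrets: 250, 110, 540, 690, 840 → max 840
VI regrets: 320, 960, 0, 320, 920 → max 960
VII regrets: 30, 430, 170, 0, 0 → max 430
Smallest max regret = 430 → VII.

VII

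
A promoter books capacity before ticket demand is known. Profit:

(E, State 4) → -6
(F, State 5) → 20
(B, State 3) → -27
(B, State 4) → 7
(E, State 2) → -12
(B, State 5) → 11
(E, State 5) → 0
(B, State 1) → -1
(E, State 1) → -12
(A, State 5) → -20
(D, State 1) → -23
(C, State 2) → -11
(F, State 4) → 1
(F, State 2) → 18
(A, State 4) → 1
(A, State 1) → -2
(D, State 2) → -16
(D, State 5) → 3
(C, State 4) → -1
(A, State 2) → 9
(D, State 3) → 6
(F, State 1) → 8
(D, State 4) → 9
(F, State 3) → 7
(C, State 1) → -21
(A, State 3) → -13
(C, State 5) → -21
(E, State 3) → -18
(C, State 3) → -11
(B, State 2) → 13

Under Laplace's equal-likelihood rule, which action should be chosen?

F

Row averages: A=-5, B=0.6, C=-13, D=-4.2, E=-9.6, F=10.8
Highest average = 10.8 → F.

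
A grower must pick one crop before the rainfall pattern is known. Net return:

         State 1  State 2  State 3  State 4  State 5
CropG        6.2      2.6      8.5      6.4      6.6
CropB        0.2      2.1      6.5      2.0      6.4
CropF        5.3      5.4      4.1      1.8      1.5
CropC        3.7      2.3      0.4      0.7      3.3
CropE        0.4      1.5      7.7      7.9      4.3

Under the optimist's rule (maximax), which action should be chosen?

Row maxima: CropG=8.5, CropB=6.5, CropF=5.4, CropC=3.7, CropE=7.9
Best best-case = 8.5 → CropG.

CropG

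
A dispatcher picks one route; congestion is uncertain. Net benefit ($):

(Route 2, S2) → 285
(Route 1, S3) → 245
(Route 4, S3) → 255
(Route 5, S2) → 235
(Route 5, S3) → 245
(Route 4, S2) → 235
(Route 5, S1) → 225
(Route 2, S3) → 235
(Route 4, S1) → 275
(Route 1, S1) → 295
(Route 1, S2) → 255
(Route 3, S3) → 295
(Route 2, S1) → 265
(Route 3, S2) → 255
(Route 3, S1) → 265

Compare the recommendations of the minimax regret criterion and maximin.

Column bests: S1=295, S2=285, S3=295.
Route 1 regrets: 0, 30, 50 → max 50
Route 2 regrets: 30, 0, 60 → max 60
Route 3 regrets: 30, 30, 0 → max 30
Route 4 regrets: 20, 50, 40 → max 50
Route 5 regrets: 70, 50, 50 → max 70
Smallest max regret = 30 → Route 3.
Row minima: Route 1=245, Route 2=235, Route 3=255, Route 4=235, Route 5=225
Best worst-case = 255 → Route 3.

minimax regret → Route 3; maximin → Route 3 (agree)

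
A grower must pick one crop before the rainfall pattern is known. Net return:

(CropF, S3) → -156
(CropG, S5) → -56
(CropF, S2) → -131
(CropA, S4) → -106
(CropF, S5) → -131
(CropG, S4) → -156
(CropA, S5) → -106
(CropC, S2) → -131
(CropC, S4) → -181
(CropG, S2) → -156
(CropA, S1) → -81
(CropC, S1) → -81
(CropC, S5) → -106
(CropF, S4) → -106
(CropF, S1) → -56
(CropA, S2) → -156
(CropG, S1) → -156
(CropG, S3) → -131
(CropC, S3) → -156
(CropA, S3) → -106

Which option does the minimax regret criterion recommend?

Column bests: S1=-56, S2=-131, S3=-106, S4=-106, S5=-56.
CropG regrets: 100, 25, 25, 50, 0 → max 100
CropF regrets: 0, 0, 50, 0, 75 → max 75
CropC regrets: 25, 0, 50, 75, 50 → max 75
CropA regrets: 25, 25, 0, 0, 50 → max 50
Smallest max regret = 50 → CropA.

CropA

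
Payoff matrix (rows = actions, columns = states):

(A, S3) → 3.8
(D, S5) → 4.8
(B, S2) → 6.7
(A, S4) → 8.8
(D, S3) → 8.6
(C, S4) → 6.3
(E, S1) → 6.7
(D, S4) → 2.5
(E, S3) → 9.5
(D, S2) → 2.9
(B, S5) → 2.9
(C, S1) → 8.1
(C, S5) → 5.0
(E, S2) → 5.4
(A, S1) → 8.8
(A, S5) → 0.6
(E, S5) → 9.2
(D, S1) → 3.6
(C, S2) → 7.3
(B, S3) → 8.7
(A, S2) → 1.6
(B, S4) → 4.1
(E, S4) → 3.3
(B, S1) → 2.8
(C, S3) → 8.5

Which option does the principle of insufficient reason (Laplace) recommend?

C

Row averages: A=4.72, B=5.04, C=7.04, D=4.48, E=6.82
Highest average = 7.04 → C.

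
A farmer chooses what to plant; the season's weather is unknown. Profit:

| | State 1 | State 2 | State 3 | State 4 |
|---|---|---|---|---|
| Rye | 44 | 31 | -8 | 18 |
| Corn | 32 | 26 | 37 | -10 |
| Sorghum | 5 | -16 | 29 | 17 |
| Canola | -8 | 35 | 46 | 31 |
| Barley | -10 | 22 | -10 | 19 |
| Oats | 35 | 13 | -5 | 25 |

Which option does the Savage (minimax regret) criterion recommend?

Corn

Column bests: State 1=44, State 2=35, State 3=46, State 4=31.
Rye regrets: 0, 4, 54, 13 → max 54
Corn regrets: 12, 9, 9, 41 → max 41
Sorghum regrets: 39, 51, 17, 14 → max 51
Canola regrets: 52, 0, 0, 0 → max 52
Barley regrets: 54, 13, 56, 12 → max 56
Oats regrets: 9, 22, 51, 6 → max 51
Smallest max regret = 41 → Corn.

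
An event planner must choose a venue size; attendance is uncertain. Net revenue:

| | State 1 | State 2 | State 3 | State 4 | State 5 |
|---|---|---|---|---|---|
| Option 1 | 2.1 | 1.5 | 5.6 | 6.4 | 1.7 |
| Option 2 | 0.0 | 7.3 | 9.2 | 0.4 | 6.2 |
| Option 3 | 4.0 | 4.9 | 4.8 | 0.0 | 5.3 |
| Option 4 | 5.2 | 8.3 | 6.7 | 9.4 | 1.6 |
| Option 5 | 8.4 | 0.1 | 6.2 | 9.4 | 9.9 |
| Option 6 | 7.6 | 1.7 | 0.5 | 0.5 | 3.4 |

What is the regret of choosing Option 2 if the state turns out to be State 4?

Best payoff under State 4 is 9.4.
Regret = 9.4 − 0.4 = 9.0.

9.0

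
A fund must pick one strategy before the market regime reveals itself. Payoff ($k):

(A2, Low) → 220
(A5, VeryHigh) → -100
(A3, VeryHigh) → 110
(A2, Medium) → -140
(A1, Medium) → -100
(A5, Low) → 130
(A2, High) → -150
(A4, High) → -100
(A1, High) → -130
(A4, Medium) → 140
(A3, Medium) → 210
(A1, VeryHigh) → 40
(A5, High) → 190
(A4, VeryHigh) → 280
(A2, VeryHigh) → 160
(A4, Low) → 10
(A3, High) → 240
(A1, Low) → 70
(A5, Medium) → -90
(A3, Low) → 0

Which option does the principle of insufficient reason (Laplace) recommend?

A3

Row averages: A1=-30, A2=22.5, A3=140, A4=82.5, A5=32.5
Highest average = 140 → A3.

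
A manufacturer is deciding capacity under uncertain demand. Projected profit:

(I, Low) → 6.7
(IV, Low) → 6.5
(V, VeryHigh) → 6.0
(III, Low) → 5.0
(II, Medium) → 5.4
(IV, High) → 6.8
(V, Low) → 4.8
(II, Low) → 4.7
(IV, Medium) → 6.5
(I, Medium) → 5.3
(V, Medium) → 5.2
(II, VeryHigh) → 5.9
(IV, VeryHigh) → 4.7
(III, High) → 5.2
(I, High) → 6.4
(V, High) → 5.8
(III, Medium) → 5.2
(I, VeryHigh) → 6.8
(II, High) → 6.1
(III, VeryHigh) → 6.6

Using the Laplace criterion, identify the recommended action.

Row averages: I=6.3, II=5.525, III=5.5, IV=6.125, V=5.45
Highest average = 6.3 → I.

I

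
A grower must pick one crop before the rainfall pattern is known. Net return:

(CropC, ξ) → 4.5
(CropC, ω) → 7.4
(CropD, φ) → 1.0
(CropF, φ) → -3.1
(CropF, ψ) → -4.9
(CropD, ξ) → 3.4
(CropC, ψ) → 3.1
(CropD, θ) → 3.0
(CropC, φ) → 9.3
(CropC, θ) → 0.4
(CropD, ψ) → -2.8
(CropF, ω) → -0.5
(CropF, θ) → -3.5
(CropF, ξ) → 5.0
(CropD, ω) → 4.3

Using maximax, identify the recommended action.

Row maxima: CropC=9.3, CropD=4.3, CropF=5.0
Best best-case = 9.3 → CropC.

CropC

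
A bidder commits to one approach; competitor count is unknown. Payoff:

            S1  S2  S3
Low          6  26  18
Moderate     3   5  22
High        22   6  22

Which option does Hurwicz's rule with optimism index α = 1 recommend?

Low

Low: 1·26 + 0·6 = 26
Moderate: 1·22 + 0·3 = 22
High: 1·22 + 0·6 = 22
Highest Hurwicz score = 26 → Low.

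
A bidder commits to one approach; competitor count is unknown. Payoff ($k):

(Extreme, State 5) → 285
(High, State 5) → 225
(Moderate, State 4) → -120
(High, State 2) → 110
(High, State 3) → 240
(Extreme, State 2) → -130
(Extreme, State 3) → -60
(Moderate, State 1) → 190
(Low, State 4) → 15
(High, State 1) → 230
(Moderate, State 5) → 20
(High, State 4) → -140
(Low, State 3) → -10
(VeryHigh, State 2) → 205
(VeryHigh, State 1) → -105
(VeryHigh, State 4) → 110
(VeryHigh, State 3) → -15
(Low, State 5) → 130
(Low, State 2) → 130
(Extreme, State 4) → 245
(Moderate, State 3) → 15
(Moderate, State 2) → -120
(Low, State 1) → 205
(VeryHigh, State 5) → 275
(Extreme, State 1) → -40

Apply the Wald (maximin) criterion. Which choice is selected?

Row minima: Low=-10, Moderate=-120, High=-140, VeryHigh=-105, Extreme=-130
Best worst-case = -10 → Low.

Low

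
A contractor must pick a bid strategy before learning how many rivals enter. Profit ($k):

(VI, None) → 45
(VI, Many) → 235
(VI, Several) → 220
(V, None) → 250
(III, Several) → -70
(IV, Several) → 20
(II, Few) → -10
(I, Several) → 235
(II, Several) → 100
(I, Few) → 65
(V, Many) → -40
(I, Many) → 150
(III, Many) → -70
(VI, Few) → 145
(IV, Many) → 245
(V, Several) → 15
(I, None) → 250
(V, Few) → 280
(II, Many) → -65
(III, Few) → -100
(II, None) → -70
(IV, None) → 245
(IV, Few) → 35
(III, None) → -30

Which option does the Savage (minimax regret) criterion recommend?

VI

Column bests: None=250, Few=280, Several=235, Many=245.
I regrets: 0, 215, 0, 95 → max 215
II regrets: 320, 290, 135, 310 → max 320
III regrets: 280, 380, 305, 315 → max 380
IV regrets: 5, 245, 215, 0 → max 245
V regrets: 0, 0, 220, 285 → max 285
VI regrets: 205, 135, 15, 10 → max 205
Smallest max regret = 205 → VI.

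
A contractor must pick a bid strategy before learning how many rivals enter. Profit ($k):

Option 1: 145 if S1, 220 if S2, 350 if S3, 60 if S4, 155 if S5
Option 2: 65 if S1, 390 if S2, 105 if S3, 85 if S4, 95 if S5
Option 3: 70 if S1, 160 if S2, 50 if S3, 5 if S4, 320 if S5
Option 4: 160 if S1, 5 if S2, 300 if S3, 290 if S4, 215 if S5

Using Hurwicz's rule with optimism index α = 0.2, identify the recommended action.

Option 2

Option 1: 0.2·350 + 0.8·60 = 118
Option 2: 0.2·390 + 0.8·65 = 130
Option 3: 0.2·320 + 0.8·5 = 68
Option 4: 0.2·300 + 0.8·5 = 64
Highest Hurwicz score = 130 → Option 2.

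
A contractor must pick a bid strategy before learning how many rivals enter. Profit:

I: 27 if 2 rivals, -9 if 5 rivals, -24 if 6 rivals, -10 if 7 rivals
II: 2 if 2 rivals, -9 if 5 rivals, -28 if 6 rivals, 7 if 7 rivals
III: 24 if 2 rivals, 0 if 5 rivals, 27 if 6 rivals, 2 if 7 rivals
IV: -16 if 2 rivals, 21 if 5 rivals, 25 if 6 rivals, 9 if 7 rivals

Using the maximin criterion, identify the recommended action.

Row minima: I=-24, II=-28, III=0, IV=-16
Best worst-case = 0 → III.

III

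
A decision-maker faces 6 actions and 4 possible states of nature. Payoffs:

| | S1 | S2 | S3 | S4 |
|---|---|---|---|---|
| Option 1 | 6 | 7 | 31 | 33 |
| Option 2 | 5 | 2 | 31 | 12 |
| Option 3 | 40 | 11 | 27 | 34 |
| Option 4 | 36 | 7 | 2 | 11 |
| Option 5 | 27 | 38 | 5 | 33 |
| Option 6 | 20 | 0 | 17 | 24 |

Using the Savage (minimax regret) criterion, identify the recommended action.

Option 5

Column bests: S1=40, S2=38, S3=31, S4=34.
Option 1 regrets: 34, 31, 0, 1 → max 34
Option 2 regrets: 35, 36, 0, 22 → max 36
Option 3 regrets: 0, 27, 4, 0 → max 27
Option 4 regrets: 4, 31, 29, 23 → max 31
Option 5 regrets: 13, 0, 26, 1 → max 26
Option 6 regrets: 20, 38, 14, 10 → max 38
Smallest max regret = 26 → Option 5.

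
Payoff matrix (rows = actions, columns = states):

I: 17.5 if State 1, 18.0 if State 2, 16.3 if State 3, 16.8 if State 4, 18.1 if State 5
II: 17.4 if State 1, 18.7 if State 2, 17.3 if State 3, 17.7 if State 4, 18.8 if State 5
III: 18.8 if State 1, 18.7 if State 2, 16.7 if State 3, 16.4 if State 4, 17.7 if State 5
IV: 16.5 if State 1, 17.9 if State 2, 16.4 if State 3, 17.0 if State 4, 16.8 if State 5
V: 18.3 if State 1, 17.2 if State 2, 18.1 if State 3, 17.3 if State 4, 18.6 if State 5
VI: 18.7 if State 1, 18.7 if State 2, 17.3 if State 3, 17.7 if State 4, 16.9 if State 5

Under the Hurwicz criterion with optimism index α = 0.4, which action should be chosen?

II

I: 0.4·18.1 + 0.6·16.3 = 17.02
II: 0.4·18.8 + 0.6·17.3 = 17.9
III: 0.4·18.8 + 0.6·16.4 = 17.36
IV: 0.4·17.9 + 0.6·16.4 = 17
V: 0.4·18.6 + 0.6·17.2 = 17.76
VI: 0.4·18.7 + 0.6·16.9 = 17.62
Highest Hurwicz score = 17.9 → II.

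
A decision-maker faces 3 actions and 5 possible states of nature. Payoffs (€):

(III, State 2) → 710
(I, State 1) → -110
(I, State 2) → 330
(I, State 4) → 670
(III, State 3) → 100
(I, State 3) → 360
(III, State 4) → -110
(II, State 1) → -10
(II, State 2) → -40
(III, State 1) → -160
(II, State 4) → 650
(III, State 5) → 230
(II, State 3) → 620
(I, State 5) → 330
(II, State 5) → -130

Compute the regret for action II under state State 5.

460

Best payoff under State 5 is 330.
Regret = 330 − (-130) = 460.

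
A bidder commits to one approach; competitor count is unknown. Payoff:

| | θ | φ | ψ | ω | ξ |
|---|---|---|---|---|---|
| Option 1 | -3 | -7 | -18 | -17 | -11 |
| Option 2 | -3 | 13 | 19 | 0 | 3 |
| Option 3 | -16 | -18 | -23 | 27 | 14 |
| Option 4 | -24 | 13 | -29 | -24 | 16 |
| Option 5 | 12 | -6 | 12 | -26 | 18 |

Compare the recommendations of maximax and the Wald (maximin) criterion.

maximax → Option 3; maximin → Option 2 (disagree)

Row maxima: Option 1=-3, Option 2=19, Option 3=27, Option 4=16, Option 5=18
Best best-case = 27 → Option 3.
Row minima: Option 1=-18, Option 2=-3, Option 3=-23, Option 4=-29, Option 5=-26
Best worst-case = -3 → Option 2.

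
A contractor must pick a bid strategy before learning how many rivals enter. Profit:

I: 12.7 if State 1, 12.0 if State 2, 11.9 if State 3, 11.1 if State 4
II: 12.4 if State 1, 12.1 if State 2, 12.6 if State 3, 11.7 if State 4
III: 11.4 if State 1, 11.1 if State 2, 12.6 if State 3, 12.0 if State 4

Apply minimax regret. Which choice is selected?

II

Column bests: State 1=12.7, State 2=12.1, State 3=12.6, State 4=12.0.
I regrets: 0.0, 0.1, 0.7, 0.9 → max 0.9
II regrets: 0.3, 0.0, 0.0, 0.3 → max 0.3
III regrets: 1.3, 1.0, 0.0, 0.0 → max 1.3
Smallest max regret = 0.3 → II.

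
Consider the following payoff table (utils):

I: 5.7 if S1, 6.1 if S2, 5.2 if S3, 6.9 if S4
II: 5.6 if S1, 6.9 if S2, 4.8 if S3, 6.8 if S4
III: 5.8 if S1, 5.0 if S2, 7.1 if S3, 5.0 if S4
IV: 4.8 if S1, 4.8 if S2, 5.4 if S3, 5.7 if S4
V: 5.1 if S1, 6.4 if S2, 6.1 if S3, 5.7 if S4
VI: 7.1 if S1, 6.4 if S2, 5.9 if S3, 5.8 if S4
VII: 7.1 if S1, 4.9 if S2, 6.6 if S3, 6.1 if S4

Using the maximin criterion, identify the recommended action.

VI

Row minima: I=5.2, II=4.8, III=5.0, IV=4.8, V=5.1, VI=5.8, VII=4.9
Best worst-case = 5.8 → VI.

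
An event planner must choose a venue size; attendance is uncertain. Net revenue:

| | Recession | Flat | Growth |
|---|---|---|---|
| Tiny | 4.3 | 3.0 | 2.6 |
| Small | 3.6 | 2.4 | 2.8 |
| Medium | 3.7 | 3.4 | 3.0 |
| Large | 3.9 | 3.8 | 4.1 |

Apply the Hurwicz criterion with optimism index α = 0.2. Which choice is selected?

Large

Tiny: 0.2·4.3 + 0.8·2.6 = 2.94
Small: 0.2·3.6 + 0.8·2.4 = 2.64
Medium: 0.2·3.7 + 0.8·3.0 = 3.14
Large: 0.2·4.1 + 0.8·3.8 = 3.86
Highest Hurwicz score = 3.86 → Large.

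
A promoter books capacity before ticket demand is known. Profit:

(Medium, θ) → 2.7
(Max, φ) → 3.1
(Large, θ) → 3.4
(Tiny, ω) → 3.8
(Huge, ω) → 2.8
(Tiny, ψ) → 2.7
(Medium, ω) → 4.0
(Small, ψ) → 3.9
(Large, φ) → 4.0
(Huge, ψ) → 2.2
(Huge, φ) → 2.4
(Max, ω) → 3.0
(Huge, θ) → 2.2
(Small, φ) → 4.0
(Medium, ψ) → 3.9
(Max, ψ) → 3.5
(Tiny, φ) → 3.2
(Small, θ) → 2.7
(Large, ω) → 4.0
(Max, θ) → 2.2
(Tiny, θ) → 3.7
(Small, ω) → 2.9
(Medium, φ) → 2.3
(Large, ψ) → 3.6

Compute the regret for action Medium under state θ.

1.0

Best payoff under θ is 3.7.
Regret = 3.7 − 2.7 = 1.0.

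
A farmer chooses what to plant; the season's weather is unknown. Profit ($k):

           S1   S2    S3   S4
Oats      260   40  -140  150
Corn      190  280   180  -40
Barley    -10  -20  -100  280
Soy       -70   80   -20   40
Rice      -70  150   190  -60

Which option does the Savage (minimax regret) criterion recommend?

Column bests: S1=260, S2=280, S3=190, S4=280.
Oats regrets: 0, 240, 330, 130 → max 330
Corn regrets: 70, 0, 10, 320 → max 320
Barley regrets: 270, 300, 290, 0 → max 300
Soy regrets: 330, 200, 210, 240 → max 330
Rice regrets: 330, 130, 0, 340 → max 340
Smallest max regret = 300 → Barley.

Barley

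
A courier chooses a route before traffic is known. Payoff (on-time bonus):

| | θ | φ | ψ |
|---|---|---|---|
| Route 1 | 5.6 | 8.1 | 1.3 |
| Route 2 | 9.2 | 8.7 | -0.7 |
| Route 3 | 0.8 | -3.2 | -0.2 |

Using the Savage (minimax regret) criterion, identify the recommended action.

Route 2

Column bests: θ=9.2, φ=8.7, ψ=1.3.
Route 1 regrets: 3.6, 0.6, 0.0 → max 3.6
Route 2 regrets: 0.0, 0.0, 2.0 → max 2.0
Route 3 regrets: 8.4, 11.9, 1.5 → max 11.9
Smallest max regret = 2.0 → Route 2.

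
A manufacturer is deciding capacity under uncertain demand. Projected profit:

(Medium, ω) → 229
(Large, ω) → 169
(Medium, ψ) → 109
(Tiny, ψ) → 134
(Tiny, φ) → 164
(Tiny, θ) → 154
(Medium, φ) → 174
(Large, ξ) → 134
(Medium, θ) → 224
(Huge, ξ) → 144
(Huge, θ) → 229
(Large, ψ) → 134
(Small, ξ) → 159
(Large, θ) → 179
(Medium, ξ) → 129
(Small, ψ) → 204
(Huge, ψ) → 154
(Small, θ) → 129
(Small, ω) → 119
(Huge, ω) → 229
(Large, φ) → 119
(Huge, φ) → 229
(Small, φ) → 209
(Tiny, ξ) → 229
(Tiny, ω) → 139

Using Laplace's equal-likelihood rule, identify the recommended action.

Row averages: Tiny=164, Small=164, Medium=173, Large=147, Huge=197
Highest average = 197 → Huge.

Huge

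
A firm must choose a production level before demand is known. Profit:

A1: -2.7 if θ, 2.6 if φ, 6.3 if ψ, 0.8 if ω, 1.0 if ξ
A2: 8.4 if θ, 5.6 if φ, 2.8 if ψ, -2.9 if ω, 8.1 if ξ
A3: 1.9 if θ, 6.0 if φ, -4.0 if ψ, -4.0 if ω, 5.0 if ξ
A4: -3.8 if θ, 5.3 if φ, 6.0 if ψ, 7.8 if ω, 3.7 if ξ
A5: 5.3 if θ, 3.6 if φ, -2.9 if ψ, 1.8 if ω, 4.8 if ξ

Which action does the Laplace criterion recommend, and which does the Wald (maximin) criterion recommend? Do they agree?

Row averages: A1=1.6, A2=4.4, A3=0.98, A4=3.8, A5=2.52
Highest average = 4.4 → A2.
Row minima: A1=-2.7, A2=-2.9, A3=-4.0, A4=-3.8, A5=-2.9
Best worst-case = -2.7 → A1.

laplace → A2; maximin → A1 (disagree)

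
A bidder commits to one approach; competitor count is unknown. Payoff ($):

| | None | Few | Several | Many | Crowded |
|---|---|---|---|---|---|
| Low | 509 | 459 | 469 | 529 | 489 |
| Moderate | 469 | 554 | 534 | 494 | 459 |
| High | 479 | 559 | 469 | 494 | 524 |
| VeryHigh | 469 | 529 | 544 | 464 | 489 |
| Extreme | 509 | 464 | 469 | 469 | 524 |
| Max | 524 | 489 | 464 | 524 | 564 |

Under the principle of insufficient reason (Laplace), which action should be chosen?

Max

Row averages: Low=491, Moderate=502, High=505, VeryHigh=499, Extreme=487, Max=513
Highest average = 513 → Max.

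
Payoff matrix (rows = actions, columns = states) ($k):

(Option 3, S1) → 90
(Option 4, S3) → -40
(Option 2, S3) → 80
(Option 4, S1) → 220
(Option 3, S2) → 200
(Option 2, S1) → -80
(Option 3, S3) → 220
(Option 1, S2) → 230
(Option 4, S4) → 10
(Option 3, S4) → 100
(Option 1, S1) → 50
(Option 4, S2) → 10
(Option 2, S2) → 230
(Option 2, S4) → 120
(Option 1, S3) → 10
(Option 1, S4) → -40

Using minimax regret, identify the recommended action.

Column bests: S1=220, S2=230, S3=220, S4=120.
Option 1 regrets: 170, 0, 210, 160 → max 210
Option 2 regrets: 300, 0, 140, 0 → max 300
Option 3 regrets: 130, 30, 0, 20 → max 130
Option 4 regrets: 0, 220, 260, 110 → max 260
Smallest max regret = 130 → Option 3.

Option 3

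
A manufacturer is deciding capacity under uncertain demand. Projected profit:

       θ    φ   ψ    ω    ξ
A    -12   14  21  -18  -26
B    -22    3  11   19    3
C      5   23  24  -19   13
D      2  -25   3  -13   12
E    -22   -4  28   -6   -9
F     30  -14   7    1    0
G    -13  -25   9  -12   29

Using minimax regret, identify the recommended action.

F

Column bests: θ=30, φ=23, ψ=28, ω=19, ξ=29.
A regrets: 42, 9, 7, 37, 55 → max 55
B regrets: 52, 20, 17, 0, 26 → max 52
C regrets: 25, 0, 4, 38, 16 → max 38
D regrets: 28, 48, 25, 32, 17 → max 48
E regrets: 52, 27, 0, 25, 38 → max 52
F regrets: 0, 37, 21, 18, 29 → max 37
G regrets: 43, 48, 19, 31, 0 → max 48
Smallest max regret = 37 → F.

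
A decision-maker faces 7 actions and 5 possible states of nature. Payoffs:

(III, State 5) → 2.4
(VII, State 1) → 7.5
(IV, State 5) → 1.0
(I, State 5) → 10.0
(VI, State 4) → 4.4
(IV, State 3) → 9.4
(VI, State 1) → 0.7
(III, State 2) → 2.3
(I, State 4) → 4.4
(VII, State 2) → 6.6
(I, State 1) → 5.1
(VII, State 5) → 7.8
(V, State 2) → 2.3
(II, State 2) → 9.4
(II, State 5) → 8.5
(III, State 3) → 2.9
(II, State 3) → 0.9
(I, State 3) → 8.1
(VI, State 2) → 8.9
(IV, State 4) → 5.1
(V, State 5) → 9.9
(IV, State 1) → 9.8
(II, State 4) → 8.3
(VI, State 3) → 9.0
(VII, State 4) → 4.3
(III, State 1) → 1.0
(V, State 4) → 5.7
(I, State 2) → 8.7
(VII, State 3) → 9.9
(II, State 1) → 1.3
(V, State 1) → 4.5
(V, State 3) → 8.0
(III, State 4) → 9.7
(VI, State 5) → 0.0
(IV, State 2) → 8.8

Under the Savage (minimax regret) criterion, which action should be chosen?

I

Column bests: State 1=9.8, State 2=9.4, State 3=9.9, State 4=9.7, State 5=10.0.
I regrets: 4.7, 0.7, 1.8, 5.3, 0.0 → max 5.3
II regrets: 8.5, 0.0, 9.0, 1.4, 1.5 → max 9.0
III regrets: 8.8, 7.1, 7.0, 0.0, 7.6 → max 8.8
IV regrets: 0.0, 0.6, 0.5, 4.6, 9.0 → max 9.0
V regrets: 5.3, 7.1, 1.9, 4.0, 0.1 → max 7.1
VI regrets: 9.1, 0.5, 0.9, 5.3, 10.0 → max 10.0
VII regrets: 2.3, 2.8, 0.0, 5.4, 2.2 → max 5.4
Smallest max regret = 5.3 → I.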